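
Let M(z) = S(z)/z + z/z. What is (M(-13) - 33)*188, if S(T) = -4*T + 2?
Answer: -88360/13 ≈ -6796.9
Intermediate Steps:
S(T) = 2 - 4*T
M(z) = 1 + (2 - 4*z)/z (M(z) = (2 - 4*z)/z + z/z = (2 - 4*z)/z + 1 = 1 + (2 - 4*z)/z)
(M(-13) - 33)*188 = ((-3 + 2/(-13)) - 33)*188 = ((-3 + 2*(-1/13)) - 33)*188 = ((-3 - 2/13) - 33)*188 = (-41/13 - 33)*188 = -470/13*188 = -88360/13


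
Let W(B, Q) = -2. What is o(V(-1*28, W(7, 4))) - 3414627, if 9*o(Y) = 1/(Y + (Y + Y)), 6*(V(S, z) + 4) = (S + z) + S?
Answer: -1259997364/369 ≈ -3.4146e+6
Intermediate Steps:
V(S, z) = -4 + S/3 + z/6 (V(S, z) = -4 + ((S + z) + S)/6 = -4 + (z + 2*S)/6 = -4 + (S/3 + z/6) = -4 + S/3 + z/6)
o(Y) = 1/(27*Y) (o(Y) = 1/(9*(Y + (Y + Y))) = 1/(9*(Y + 2*Y)) = 1/(9*((3*Y))) = (1/(3*Y))/9 = 1/(27*Y))
o(V(-1*28, W(7, 4))) - 3414627 = 1/(27*(-4 + (-1*28)/3 + (⅙)*(-2))) - 3414627 = 1/(27*(-4 + (⅓)*(-28) - ⅓)) - 3414627 = 1/(27*(-4 - 28/3 - ⅓)) - 3414627 = 1/(27*(-41/3)) - 3414627 = (1/27)*(-3/41) - 3414627 = -1/369 - 3414627 = -1259997364/369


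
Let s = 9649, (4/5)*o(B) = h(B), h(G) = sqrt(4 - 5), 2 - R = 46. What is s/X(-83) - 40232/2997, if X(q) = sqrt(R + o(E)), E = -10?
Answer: -40232/2997 + 19298/sqrt(-176 + 5*I) ≈ 7.228 - 1454.2*I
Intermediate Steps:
R = -44 (R = 2 - 1*46 = 2 - 46 = -44)
h(G) = I (h(G) = sqrt(-1) = I)
o(B) = 5*I/4
X(q) = sqrt(-44 + 5*I/4)
s/X(-83) - 40232/2997 = 9649/((sqrt(-176 + 5*I)/2)) - 40232/2997 = 9649*(2/sqrt(-176 + 5*I)) - 40232*1/2997 = 19298/sqrt(-176 + 5*I) - 40232/2997 = -40232/2997 + 19298/sqrt(-176 + 5*I)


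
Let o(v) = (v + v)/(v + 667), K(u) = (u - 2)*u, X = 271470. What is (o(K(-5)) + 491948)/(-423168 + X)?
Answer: -172673783/53245998 ≈ -3.2429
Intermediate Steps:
K(u) = u*(-2 + u) (K(u) = (-2 + u)*u = u*(-2 + u))
o(v) = 2*v/(667 + v) (o(v) = (2*v)/(667 + v) = 2*v/(667 + v))
(o(K(-5)) + 491948)/(-423168 + X) = (2*(-5*(-2 - 5))/(667 - 5*(-2 - 5)) + 491948)/(-423168 + 271470) = (2*(-5*(-7))/(667 - 5*(-7)) + 491948)/(-151698) = (2*35/(667 + 35) + 491948)*(-1/151698) = (2*35/702 + 491948)*(-1/151698) = (2*35*(1/702) + 491948)*(-1/151698) = (35/351 + 491948)*(-1/151698) = (172673783/351)*(-1/151698) = -172673783/53245998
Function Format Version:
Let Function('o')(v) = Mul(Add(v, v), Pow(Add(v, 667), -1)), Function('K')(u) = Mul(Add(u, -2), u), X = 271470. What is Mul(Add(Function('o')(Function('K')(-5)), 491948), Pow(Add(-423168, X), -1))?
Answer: Rational(-172673783, 53245998) ≈ -3.2429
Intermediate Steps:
Function('K')(u) = Mul(u, Add(-2, u)) (Function('K')(u) = Mul(Add(-2, u), u) = Mul(u, Add(-2, u)))
Function('o')(v) = Mul(2, v, Pow(Add(667, v), -1)) (Function('o')(v) = Mul(Mul(2, v), Pow(Add(667, v), -1)) = Mul(2, v, Pow(Add(667, v), -1)))
Mul(Add(Function('o')(Function('K')(-5)), 491948), Pow(Add(-423168, X), -1)) = Mul(Add(Mul(2, Mul(-5, Add(-2, -5)), Pow(Add(667, Mul(-5, Add(-2, -5))), -1)), 491948), Pow(Add(-423168, 271470), -1)) = Mul(Add(Mul(2, Mul(-5, -7), Pow(Add(667, Mul(-5, -7)), -1)), 491948), Pow(-151698, -1)) = Mul(Add(Mul(2, 35, Pow(Add(667, 35), -1)), 491948), Rational(-1, 151698)) = Mul(Add(Mul(2, 35, Pow(702, -1)), 491948), Rational(-1, 151698)) = Mul(Add(Mul(2, 35, Rational(1, 702)), 491948), Rational(-1, 151698)) = Mul(Add(Rational(35, 351), 491948), Rational(-1, 151698)) = Mul(Rational(172673783, 351), Rational(-1, 151698)) = Rational(-172673783, 53245998)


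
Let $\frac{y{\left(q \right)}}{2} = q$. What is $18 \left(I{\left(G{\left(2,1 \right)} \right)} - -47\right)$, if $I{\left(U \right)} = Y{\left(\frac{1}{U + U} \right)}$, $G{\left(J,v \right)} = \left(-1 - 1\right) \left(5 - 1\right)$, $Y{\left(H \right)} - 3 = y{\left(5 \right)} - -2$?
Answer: $1116$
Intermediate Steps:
$y{\left(q \right)} = 2 q$
$Y{\left(H \right)} = 15$ ($Y{\left(H \right)} = 3 + \left(2 \cdot 5 - -2\right) = 3 + \left(10 + 2\right) = 3 + 12 = 15$)
$G{\left(J,v \right)} = -8$ ($G{\left(J,v \right)} = \left(-2\right) 4 = -8$)
$I{\left(U \right)} = 15$
$18 \left(I{\left(G{\left(2,1 \right)} \right)} - -47\right) = 18 \left(15 - -47\right) = 18 \left(15 + 47\right) = 18 \cdot 62 = 1116$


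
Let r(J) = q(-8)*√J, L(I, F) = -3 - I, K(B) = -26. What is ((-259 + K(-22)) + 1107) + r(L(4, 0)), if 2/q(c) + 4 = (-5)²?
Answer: 822 + 2*I*√7/21 ≈ 822.0 + 0.25198*I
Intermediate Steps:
q(c) = 2/21 (q(c) = 2/(-4 + (-5)²) = 2/(-4 + 25) = 2/21)
r(J) = 2*√J/21
((-259 + K(-22)) + 1107) + r(L(4, 0)) = ((-259 - 26) + 1107) + 2*√(-3 - 1*4)/21 = (-285 + 1107) + 2*√(-3 - 4)/21 = 822 + 2*√(-7)/21 = 822 + 2*(I*√7)/21 = 822 + 2*I*√7/21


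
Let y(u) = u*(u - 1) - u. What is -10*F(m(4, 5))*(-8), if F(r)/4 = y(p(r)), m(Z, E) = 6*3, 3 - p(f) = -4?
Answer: 11200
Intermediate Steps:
p(f) = 7 (p(f) = 3 - 1*(-4) = 3 + 4 = 7)
y(u) = -u + u*(-1 + u) (y(u) = u*(-1 + u) - u = -u + u*(-1 + u))
m(Z, E) = 18
F(r) = 140 (F(r) = 4*(7*(-2 + 7)) = 4*(7*5) = 4*35 = 140)
-10*F(m(4, 5))*(-8) = -10*140*(-8) = -1400*(-8) = 11200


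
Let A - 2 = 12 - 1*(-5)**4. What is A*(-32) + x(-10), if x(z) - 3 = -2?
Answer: 19553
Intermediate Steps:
x(z) = 1 (x(z) = 3 - 2 = 1)
A = -611 (A = 2 + (12 - 1*(-5)**4) = 2 + (12 - 1*625) = 2 + (12 - 625) = 2 - 613 = -611)
A*(-32) + x(-10) = -611*(-32) + 1 = 19552 + 1 = 19553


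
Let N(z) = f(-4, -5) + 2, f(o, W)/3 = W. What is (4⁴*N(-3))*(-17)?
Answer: 56576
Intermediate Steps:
f(o, W) = 3*W
N(z) = -13 (N(z) = 3*(-5) + 2 = -15 + 2 = -13)
(4⁴*N(-3))*(-17) = (4⁴*(-13))*(-17) = (256*(-13))*(-17) = -3328*(-17) = 56576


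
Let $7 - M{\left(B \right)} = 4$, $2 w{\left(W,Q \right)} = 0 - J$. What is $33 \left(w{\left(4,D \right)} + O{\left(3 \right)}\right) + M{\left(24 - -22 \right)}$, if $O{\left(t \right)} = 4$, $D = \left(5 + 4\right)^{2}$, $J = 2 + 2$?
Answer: $69$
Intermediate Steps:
$J = 4$
$D = 81$ ($D = 9^{2} = 81$)
$w{\left(W,Q \right)} = -2$ ($w{\left(W,Q \right)} = \frac{0 - 4}{2} = \frac{1}{2} \left(-4\right) = -2$)
$M{\left(B \right)} = 3$ ($M{\left(B \right)} = 7 - 4 = 3$)
$33 \left(w{\left(4,D \right)} + O{\left(3 \right)}\right) + M{\left(24 - -22 \right)} = 33 \left(-2 + 4\right) + 3 = 33 \cdot 2 + 3 = 66 + 3 = 69$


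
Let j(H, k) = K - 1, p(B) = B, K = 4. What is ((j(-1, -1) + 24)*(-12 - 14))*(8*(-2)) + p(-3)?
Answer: 11229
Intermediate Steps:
j(H, k) = 3 (j(H, k) = 4 - 1 = 3)
((j(-1, -1) + 24)*(-12 - 14))*(8*(-2)) + p(-3) = ((3 + 24)*(-12 - 14))*(8*(-2)) - 3 = (27*(-26))*(-16) - 3 = -702*(-16) - 3 = 11232 - 3 = 11229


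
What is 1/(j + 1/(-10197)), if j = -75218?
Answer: -10197/766997947 ≈ -1.3295e-5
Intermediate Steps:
1/(j + 1/(-10197)) = 1/(-75218 + 1/(-10197)) = 1/(-75218 - 1/10197) = 1/(-766997947/10197) = -10197/766997947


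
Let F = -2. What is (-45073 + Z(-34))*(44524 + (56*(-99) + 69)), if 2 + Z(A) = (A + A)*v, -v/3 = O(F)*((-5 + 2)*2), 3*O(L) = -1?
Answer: -1744201683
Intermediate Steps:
O(L) = -⅓ (O(L) = (⅓)*(-1) = -⅓)
v = -6 (v = -(-1)*(-5 + 2)*2 = -(-1)*(-3*2) = -(-1)*(-6) = -3*2 = -6)
Z(A) = -2 - 12*A (Z(A) = -2 + (A + A)*(-6) = -2 + (2*A)*(-6) = -2 - 12*A)
(-45073 + Z(-34))*(44524 + (56*(-99) + 69)) = (-45073 + (-2 - 12*(-34)))*(44524 + (56*(-99) + 69)) = (-45073 + (-2 + 408))*(44524 + (-5544 + 69)) = (-45073 + 406)*(44524 - 5475) = -44667*39049 = -1744201683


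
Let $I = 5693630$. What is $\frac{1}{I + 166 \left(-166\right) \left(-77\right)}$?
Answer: $\frac{1}{7815442} \approx 1.2795 \cdot 10^{-7}$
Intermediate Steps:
$\frac{1}{I + 166 \left(-166\right) \left(-77\right)} = \frac{1}{5693630 + 166 \left(-166\right) \left(-77\right)} = \frac{1}{5693630 - -2121812} = \frac{1}{5693630 + 2121812} = \frac{1}{7815442}$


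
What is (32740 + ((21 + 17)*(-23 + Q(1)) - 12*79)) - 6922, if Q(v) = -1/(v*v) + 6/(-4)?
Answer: 23901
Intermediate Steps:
Q(v) = -3/2 - 1/v² (Q(v) = -1/(v²) + 6*(-¼) = -1/v² - 3/2 = -3/2 - 1/v²)
(32740 + ((21 + 17)*(-23 + Q(1)) - 12*79)) - 6922 = (32740 + ((21 + 17)*(-23 + (-3/2 - 1/1²)) - 12*79)) - 6922 = (32740 + (38*(-23 + (-3/2 - 1*1)) - 948)) - 6922 = (32740 + (38*(-23 + (-3/2 - 1)) - 948)) - 6922 = (32740 + (38*(-23 - 5/2) - 948)) - 6922 = (32740 + (38*(-51/2) - 948)) - 6922 = (32740 + (-969 - 948)) - 6922 = (32740 - 1917) - 6922 = 30823 - 6922 = 23901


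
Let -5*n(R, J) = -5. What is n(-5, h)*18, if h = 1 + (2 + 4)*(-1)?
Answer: 18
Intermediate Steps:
h = -5 (h = 1 + 6*(-1) = 1 - 6 = -5)
n(R, J) = 1 (n(R, J) = -1/5*(-5) = 1)
n(-5, h)*18 = 1*18 = 18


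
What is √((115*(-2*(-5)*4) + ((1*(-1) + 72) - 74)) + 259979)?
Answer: 8*√4134 ≈ 514.37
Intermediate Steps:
√((115*(-2*(-5)*4) + ((1*(-1) + 72) - 74)) + 259979) = √((115*(10*4) + ((-1 + 72) - 74)) + 259979) = √((115*40 + (71 - 74)) + 259979) = √((4600 - 3) + 259979) = √(4597 + 259979) = √264576 = 8*√4134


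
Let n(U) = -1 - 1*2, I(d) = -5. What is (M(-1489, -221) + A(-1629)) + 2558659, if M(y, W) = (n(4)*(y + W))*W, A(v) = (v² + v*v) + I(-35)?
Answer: 6732206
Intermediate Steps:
A(v) = -5 + 2*v² (A(v) = (v² + v*v) - 5 = (v² + v²) - 5 = 2*v² - 5 = -5 + 2*v²)
n(U) = -3 (n(U) = -1 - 2 = -3)
M(y, W) = W*(-3*W - 3*y) (M(y, W) = (-3*(y + W))*W = (-3*(W + y))*W = (-3*W - 3*y)*W = W*(-3*W - 3*y))
(M(-1489, -221) + A(-1629)) + 2558659 = (-3*(-221)*(-221 - 1489) + (-5 + 2*(-1629)²)) + 2558659 = (-3*(-221)*(-1710) + (-5 + 2*2653641)) + 2558659 = (-1133730 + (-5 + 5307282)) + 2558659 = (-1133730 + 5307277) + 2558659 = 4173547 + 2558659 = 6732206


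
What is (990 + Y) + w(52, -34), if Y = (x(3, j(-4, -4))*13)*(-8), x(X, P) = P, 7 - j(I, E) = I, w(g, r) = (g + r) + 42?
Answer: -94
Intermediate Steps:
w(g, r) = 42 + g + r
j(I, E) = 7 - I
Y = -1144 (Y = ((7 - 1*(-4))*13)*(-8) = ((7 + 4)*13)*(-8) = (11*13)*(-8) = 143*(-8) = -1144)
(990 + Y) + w(52, -34) = (990 - 1144) + (42 + 52 - 34) = -154 + 60 = -94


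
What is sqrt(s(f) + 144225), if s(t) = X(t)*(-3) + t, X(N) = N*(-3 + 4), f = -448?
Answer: sqrt(145121) ≈ 380.95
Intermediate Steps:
X(N) = N (X(N) = N*1 = N)
s(t) = -2*t (s(t) = t*(-3) + t = -3*t + t = -2*t)
sqrt(s(f) + 144225) = sqrt(-2*(-448) + 144225) = sqrt(896 + 144225) = sqrt(145121)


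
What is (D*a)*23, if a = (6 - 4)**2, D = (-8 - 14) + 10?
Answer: -1104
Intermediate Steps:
D = -12 (D = -22 + 10 = -12)
a = 4 (a = 2**2 = 4)
(D*a)*23 = -12*4*23 = -48*23 = -1104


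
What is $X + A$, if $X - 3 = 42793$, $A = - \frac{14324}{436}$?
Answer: $\frac{4661183}{109} \approx 42763.0$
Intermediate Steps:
$A = - \frac{3581}{109}$ ($A = \left(-14324\right) \frac{1}{436} = - \frac{3581}{109} \approx -32.853$)
$X = 42796$ ($X = 3 + 42793 = 42796$)
$X + A = 42796 - \frac{3581}{109} = \frac{4661183}{109}$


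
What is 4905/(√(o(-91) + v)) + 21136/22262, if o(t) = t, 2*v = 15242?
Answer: 10568/11131 + 327*√7530/502 ≈ 57.475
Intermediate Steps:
v = 7621 (v = (½)*15242 = 7621)
4905/(√(o(-91) + v)) + 21136/22262 = 4905/(√(-91 + 7621)) + 21136/22262 = 4905/(√7530) + 21136*(1/22262) = 4905*(√7530/7530) + 10568/11131 = 327*√7530/502 + 10568/11131 = 10568/11131 + 327*√7530/502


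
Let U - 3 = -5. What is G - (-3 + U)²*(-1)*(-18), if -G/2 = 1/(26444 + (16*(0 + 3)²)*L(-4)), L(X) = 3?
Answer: -6047101/13438 ≈ -450.00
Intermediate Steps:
U = -2 (U = 3 - 5 = -2)
G = -1/13438 (G = -2/(26444 + (16*(0 + 3)²)*3) = -2/(26444 + (16*3²)*3) = -2/(26444 + (16*9)*3) = -2/(26444 + 144*3) = -2/(26444 + 432) = -2/26876 = -2*1/26876 = -1/13438 ≈ -7.4416e-5)
G - (-3 + U)²*(-1)*(-18) = -1/13438 - (-3 - 2)²*(-1)*(-18) = -1/13438 - (-5)²*(-1)*(-18) = -1/13438 - 25*(-1)*(-18) = -1/13438 - (-25)*(-18) = -1/13438 - 1*450 = -1/13438 - 450 = -6047101/13438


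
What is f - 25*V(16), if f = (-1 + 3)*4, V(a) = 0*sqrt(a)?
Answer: 8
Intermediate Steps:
V(a) = 0
f = 8 (f = 2*4 = 8)
f - 25*V(16) = 8 - 25*0 = 8 + 0 = 8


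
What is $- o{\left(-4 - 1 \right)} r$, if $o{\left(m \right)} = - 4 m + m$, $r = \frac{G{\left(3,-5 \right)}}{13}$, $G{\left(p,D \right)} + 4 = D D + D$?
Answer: $- \frac{240}{13} \approx -18.462$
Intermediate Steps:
$G{\left(p,D \right)} = -4 + D + D^{2}$ ($G{\left(p,D \right)} = -4 + \left(D D + D\right) = -4 + \left(D^{2} + D\right) = -4 + \left(D + D^{2}\right) = -4 + D + D^{2}$)
$r = \frac{16}{13}$ ($r = \frac{-4 - 5 + \left(-5\right)^{2}}{13} = \left(-4 - 5 + 25\right) \frac{1}{13} = 16 \cdot \frac{1}{13} = \frac{16}{13} \approx 1.2308$)
$o{\left(m \right)} = - 3 m$
$- o{\left(-4 - 1 \right)} r = - \frac{- 3 \left(-4 - 1\right) 16}{13} = - \frac{\left(-3\right) \left(-5\right) 16}{13} = - \frac{15 \cdot 16}{13} = \left(-1\right) \frac{240}{13} = - \frac{240}{13}$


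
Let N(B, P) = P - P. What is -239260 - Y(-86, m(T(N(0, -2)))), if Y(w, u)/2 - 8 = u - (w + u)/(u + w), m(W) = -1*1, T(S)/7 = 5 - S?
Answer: -239272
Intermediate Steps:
N(B, P) = 0
T(S) = 35 - 7*S (T(S) = 7*(5 - S) = 35 - 7*S)
m(W) = -1
Y(w, u) = 14 + 2*u (Y(w, u) = 16 + 2*(u - (w + u)/(u + w)) = 16 + 2*(u - (u + w)/(u + w)) = 16 + 2*(u - 1*1) = 16 + 2*(u - 1) = 16 + 2*(-1 + u) = 16 + (-2 + 2*u) = 14 + 2*u)
-239260 - Y(-86, m(T(N(0, -2)))) = -239260 - (14 + 2*(-1)) = -239260 - (14 - 2) = -239260 - 1*12 = -239260 - 12 = -239272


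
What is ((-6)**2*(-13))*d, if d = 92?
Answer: -43056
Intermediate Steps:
((-6)**2*(-13))*d = ((-6)**2*(-13))*92 = (36*(-13))*92 = -468*92 = -43056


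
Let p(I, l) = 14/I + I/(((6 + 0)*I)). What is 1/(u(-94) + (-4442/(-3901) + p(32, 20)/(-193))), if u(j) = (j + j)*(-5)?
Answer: 36138864/34011569719 ≈ 0.0010625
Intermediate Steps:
p(I, l) = ⅙ + 14/I (p(I, l) = 14/I + I/((6*I)) = 14/I + I*(1/(6*I)) = 14/I + ⅙ = ⅙ + 14/I)
u(j) = -10*j (u(j) = (2*j)*(-5) = -10*j)
1/(u(-94) + (-4442/(-3901) + p(32, 20)/(-193))) = 1/(-10*(-94) + (-4442/(-3901) + ((⅙)*(84 + 32)/32)/(-193))) = 1/(940 + (-4442*(-1/3901) + ((⅙)*(1/32)*116)*(-1/193))) = 1/(940 + (4442/3901 + (29/48)*(-1/193))) = 1/(940 + (4442/3901 - 29/9264)) = 1/(940 + 41037559/36138864) = 1/(34011569719/36138864) = 36138864/34011569719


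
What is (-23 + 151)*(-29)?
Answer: -3712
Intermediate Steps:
(-23 + 151)*(-29) = 128*(-29) = -3712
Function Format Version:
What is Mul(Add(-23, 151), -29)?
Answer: -3712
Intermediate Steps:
Mul(Add(-23, 151), -29) = Mul(128, -29) = -3712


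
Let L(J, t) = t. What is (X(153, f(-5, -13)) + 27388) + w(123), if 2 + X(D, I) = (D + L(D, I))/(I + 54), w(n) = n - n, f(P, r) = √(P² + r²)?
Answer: 37276380/1361 - 99*√194/2722 ≈ 27388.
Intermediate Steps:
w(n) = 0
X(D, I) = -2 + (D + I)/(54 + I) (X(D, I) = -2 + (D + I)/(I + 54) = -2 + (D + I)/(54 + I))
(X(153, f(-5, -13)) + 27388) + w(123) = ((-108 + 153 - √((-5)² + (-13)²))/(54 + √((-5)² + (-13)²)) + 27388) + 0 = ((-108 + 153 - √(25 + 169))/(54 + √(25 + 169)) + 27388) + 0 = ((-108 + 153 - √194)/(54 + √194) + 27388) + 0 = ((45 - √194)/(54 + √194) + 27388) + 0 = (27388 + (45 - √194)/(54 + √194)) + 0 = 27388 + (45 - √194)/(54 + √194)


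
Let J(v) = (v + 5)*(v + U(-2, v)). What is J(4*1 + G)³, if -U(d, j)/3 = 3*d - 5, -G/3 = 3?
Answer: 0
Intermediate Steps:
G = -9 (G = -3*3 = -9)
U(d, j) = 15 - 9*d (U(d, j) = -3*(3*d - 5) = -3*(-5 + 3*d) = 15 - 9*d)
J(v) = (5 + v)*(33 + v) (J(v) = (v + 5)*(v + (15 - 9*(-2))) = (5 + v)*(v + (15 + 18)) = (5 + v)*(v + 33) = (5 + v)*(33 + v))
J(4*1 + G)³ = (165 + (4*1 - 9)² + 38*(4*1 - 9))³ = (165 + (4 - 9)² + 38*(4 - 9))³ = (165 + (-5)² + 38*(-5))³ = (165 + 25 - 190)³ = 0³ = 0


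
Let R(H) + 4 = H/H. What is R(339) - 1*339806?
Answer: -339809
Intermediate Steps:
R(H) = -3 (R(H) = -4 + H/H = -4 + 1 = -3)
R(339) - 1*339806 = -3 - 1*339806 = -3 - 339806 = -339809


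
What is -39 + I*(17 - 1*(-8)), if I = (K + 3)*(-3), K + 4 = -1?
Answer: 111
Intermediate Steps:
K = -5 (K = -4 - 1 = -5)
I = 6 (I = (-5 + 3)*(-3) = -2*(-3) = 6)
-39 + I*(17 - 1*(-8)) = -39 + 6*(17 - 1*(-8)) = -39 + 6*(17 + 8) = -39 + 6*25 = -39 + 150 = 111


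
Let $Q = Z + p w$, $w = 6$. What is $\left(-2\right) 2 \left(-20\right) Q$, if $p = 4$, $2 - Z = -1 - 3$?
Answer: $2400$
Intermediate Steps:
$Z = 6$ ($Z = 2 - \left(-1 - 3\right) = 2 - -4 = 2 + 4 = 6$)
$Q = 30$ ($Q = 6 + 4 \cdot 6 = 6 + 24 = 30$)
$\left(-2\right) 2 \left(-20\right) Q = \left(-2\right) 2 \left(-20\right) 30 = \left(-4\right) \left(-20\right) 30 = 80 \cdot 30 = 2400$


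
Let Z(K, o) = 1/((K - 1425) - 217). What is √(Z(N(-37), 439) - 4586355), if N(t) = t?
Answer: I*√12929122787234/1679 ≈ 2141.6*I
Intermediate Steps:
Z(K, o) = 1/(-1642 + K) (Z(K, o) = 1/((-1425 + K) - 217) = 1/(-1642 + K))
√(Z(N(-37), 439) - 4586355) = √(1/(-1642 - 37) - 4586355) = √(1/(-1679) - 4586355) = √(-1/1679 - 4586355) = √(-7700490046/1679) = I*√12929122787234/1679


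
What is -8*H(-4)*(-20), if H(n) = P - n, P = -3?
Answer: 160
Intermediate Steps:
H(n) = -3 - n
-8*H(-4)*(-20) = -8*(-3 - 1*(-4))*(-20) = -8*(-3 + 4)*(-20) = -8*1*(-20) = -8*(-20) = 160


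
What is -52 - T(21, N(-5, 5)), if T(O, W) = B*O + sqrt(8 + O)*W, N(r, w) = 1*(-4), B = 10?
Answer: -262 + 4*sqrt(29) ≈ -240.46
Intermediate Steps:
N(r, w) = -4
T(O, W) = 10*O + W*sqrt(8 + O) (T(O, W) = 10*O + sqrt(8 + O)*W = 10*O + W*sqrt(8 + O))
-52 - T(21, N(-5, 5)) = -52 - (10*21 - 4*sqrt(8 + 21)) = -52 - (210 - 4*sqrt(29)) = -52 + (-210 + 4*sqrt(29)) = -262 + 4*sqrt(29)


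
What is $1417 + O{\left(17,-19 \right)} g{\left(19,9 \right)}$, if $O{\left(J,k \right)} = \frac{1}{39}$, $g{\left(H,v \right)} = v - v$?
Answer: $1417$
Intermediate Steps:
$g{\left(H,v \right)} = 0$
$O{\left(J,k \right)} = \frac{1}{39}$
$1417 + O{\left(17,-19 \right)} g{\left(19,9 \right)} = 1417 + \frac{1}{39} \cdot 0 = 1417 + 0 = 1417$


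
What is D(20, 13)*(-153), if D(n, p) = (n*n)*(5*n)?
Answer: -6120000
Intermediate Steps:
D(n, p) = 5*n³ (D(n, p) = n²*(5*n) = 5*n³)
D(20, 13)*(-153) = (5*20³)*(-153) = (5*8000)*(-153) = 40000*(-153) = -6120000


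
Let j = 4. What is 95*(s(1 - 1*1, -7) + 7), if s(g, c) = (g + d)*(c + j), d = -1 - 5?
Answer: 2375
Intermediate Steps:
d = -6
s(g, c) = (-6 + g)*(4 + c) (s(g, c) = (g - 6)*(c + 4) = (-6 + g)*(4 + c))
95*(s(1 - 1*1, -7) + 7) = 95*((-24 - 6*(-7) + 4*(1 - 1*1) - 7*(1 - 1*1)) + 7) = 95*((-24 + 42 + 4*(1 - 1) - 7*(1 - 1)) + 7) = 95*((-24 + 42 + 4*0 - 7*0) + 7) = 95*((-24 + 42 + 0 + 0) + 7) = 95*(18 + 7) = 95*25 = 2375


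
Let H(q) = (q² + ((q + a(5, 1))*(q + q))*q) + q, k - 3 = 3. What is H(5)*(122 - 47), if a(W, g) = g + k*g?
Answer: 47250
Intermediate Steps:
k = 6 (k = 3 + 3 = 6)
a(W, g) = 7*g (a(W, g) = g + 6*g = 7*g)
H(q) = q + q² + 2*q²*(7 + q) (H(q) = (q² + ((q + 7*1)*(q + q))*q) + q = (q² + ((q + 7)*(2*q))*q) + q = (q² + ((7 + q)*(2*q))*q) + q = (q² + (2*q*(7 + q))*q) + q = (q² + 2*q²*(7 + q)) + q = q + q² + 2*q²*(7 + q))
H(5)*(122 - 47) = (5*(1 + 2*5² + 15*5))*(122 - 47) = (5*(1 + 2*25 + 75))*75 = (5*(1 + 50 + 75))*75 = (5*126)*75 = 630*75 = 47250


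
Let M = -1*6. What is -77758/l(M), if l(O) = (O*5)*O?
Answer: -38879/90 ≈ -431.99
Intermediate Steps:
M = -6
l(O) = 5*O² (l(O) = (5*O)*O = 5*O²)
-77758/l(M) = -77758/(5*(-6)²) = -77758/(5*36) = -77758/180 = -77758*1/180 = -38879/90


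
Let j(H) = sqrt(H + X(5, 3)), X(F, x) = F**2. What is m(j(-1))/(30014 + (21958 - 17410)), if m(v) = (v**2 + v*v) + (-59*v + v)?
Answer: 24/17281 - 58*sqrt(6)/17281 ≈ -0.0068324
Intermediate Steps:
j(H) = sqrt(25 + H) (j(H) = sqrt(H + 5**2) = sqrt(H + 25) = sqrt(25 + H))
m(v) = -58*v + 2*v**2 (m(v) = (v**2 + v**2) - 58*v = 2*v**2 - 58*v = -58*v + 2*v**2)
m(j(-1))/(30014 + (21958 - 17410)) = (2*sqrt(25 - 1)*(-29 + sqrt(25 - 1)))/(30014 + (21958 - 17410)) = (2*sqrt(24)*(-29 + sqrt(24)))/(30014 + 4548) = (2*(2*sqrt(6))*(-29 + 2*sqrt(6)))/34562 = (4*sqrt(6)*(-29 + 2*sqrt(6)))*(1/34562) = 2*sqrt(6)*(-29 + 2*sqrt(6))/17281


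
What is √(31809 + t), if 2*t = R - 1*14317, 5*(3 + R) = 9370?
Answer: √25586 ≈ 159.96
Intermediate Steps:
R = 1871 (R = -3 + (⅕)*9370 = -3 + 1874 = 1871)
t = -6223 (t = (1871 - 1*14317)/2 = (1871 - 14317)/2 = (½)*(-12446) = -6223)
√(31809 + t) = √(31809 - 6223) = √25586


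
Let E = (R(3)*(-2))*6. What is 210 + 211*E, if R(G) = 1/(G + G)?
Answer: -212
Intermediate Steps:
R(G) = 1/(2*G)
E = -2 (E = (((½)/3)*(-2))*6 = (((½)*(⅓))*(-2))*6 = ((⅙)*(-2))*6 = -⅓*6 = -2)
210 + 211*E = 210 + 211*(-2) = 210 - 422 = -212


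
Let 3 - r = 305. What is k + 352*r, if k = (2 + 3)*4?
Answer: -106284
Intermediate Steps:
r = -302 (r = 3 - 1*305 = 3 - 305 = -302)
k = 20 (k = 5*4 = 20)
k + 352*r = 20 + 352*(-302) = 20 - 106304 = -106284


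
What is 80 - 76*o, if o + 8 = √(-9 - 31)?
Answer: 688 - 152*I*√10 ≈ 688.0 - 480.67*I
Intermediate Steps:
o = -8 + 2*I*√10 (o = -8 + √(-9 - 31) = -8 + √(-40) = -8 + 2*I*√10 ≈ -8.0 + 6.3246*I)
80 - 76*o = 80 - 76*(-8 + 2*I*√10) = 80 + (608 - 152*I*√10) = 688 - 152*I*√10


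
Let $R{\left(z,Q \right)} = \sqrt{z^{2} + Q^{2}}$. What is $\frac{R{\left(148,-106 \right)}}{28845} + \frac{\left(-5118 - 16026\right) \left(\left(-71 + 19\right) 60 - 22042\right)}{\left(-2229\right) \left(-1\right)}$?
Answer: $\frac{177341776}{743} + \frac{2 \sqrt{8285}}{28845} \approx 2.3868 \cdot 10^{5}$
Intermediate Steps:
$R{\left(z,Q \right)} = \sqrt{Q^{2} + z^{2}}$
$\frac{R{\left(148,-106 \right)}}{28845} + \frac{\left(-5118 - 16026\right) \left(\left(-71 + 19\right) 60 - 22042\right)}{\left(-2229\right) \left(-1\right)} = \frac{\sqrt{\left(-106\right)^{2} + 148^{2}}}{28845} + \frac{\left(-5118 - 16026\right) \left(\left(-71 + 19\right) 60 - 22042\right)}{\left(-2229\right) \left(-1\right)} = \sqrt{11236 + 21904} \cdot \frac{1}{28845} + \frac{\left(-21144\right) \left(\left(-52\right) 60 - 22042\right)}{2229} = \sqrt{33140} \cdot \frac{1}{28845} + - 21144 \left(-3120 - 22042\right) \frac{1}{2229} = 2 \sqrt{8285} \cdot \frac{1}{28845} + \left(-21144\right) \left(-25162\right) \frac{1}{2229} = \frac{2 \sqrt{8285}}{28845} + 532025328 \cdot \frac{1}{2229} = \frac{2 \sqrt{8285}}{28845} + \frac{177341776}{743} = \frac{177341776}{743} + \frac{2 \sqrt{8285}}{28845}$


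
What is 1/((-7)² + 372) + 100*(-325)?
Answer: -13682499/421 ≈ -32500.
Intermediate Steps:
1/((-7)² + 372) + 100*(-325) = 1/(49 + 372) - 32500 = 1/421 - 32500 = -13682499/421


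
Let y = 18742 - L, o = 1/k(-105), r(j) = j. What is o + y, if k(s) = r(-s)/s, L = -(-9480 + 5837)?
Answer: 15098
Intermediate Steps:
L = 3643 (L = -1*(-3643) = 3643)
k(s) = -1 (k(s) = (-s)/s = -1)
o = -1 (o = 1/(-1) = -1)
y = 15099 (y = 18742 - 1*3643 = 18742 - 3643 = 15099)
o + y = -1 + 15099 = 15098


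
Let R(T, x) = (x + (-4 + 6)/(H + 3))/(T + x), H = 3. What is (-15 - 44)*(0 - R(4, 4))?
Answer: 767/24 ≈ 31.958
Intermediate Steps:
R(T, x) = (⅓ + x)/(T + x) (R(T, x) = (x + (-4 + 6)/(3 + 3))/(T + x) = (x + 2/6)/(T + x) = (x + 2*(⅙))/(T + x) = (x + ⅓)/(T + x) = (⅓ + x)/(T + x))
(-15 - 44)*(0 - R(4, 4)) = (-15 - 44)*(0 - (⅓ + 4)/(4 + 4)) = -59*(0 - 13/(8*3)) = -59*(0 - 1*13/24) = -59*(0 - 13/24) = -59*(-13/24) = 767/24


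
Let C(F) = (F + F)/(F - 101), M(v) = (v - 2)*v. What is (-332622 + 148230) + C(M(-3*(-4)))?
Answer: -3503208/19 ≈ -1.8438e+5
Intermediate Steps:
M(v) = v*(-2 + v) (M(v) = (-2 + v)*v = v*(-2 + v))
C(F) = 2*F/(-101 + F) (C(F) = (2*F)/(-101 + F) = 2*F/(-101 + F))
(-332622 + 148230) + C(M(-3*(-4))) = (-332622 + 148230) + 2*((-3*(-4))*(-2 - 3*(-4)))/(-101 + (-3*(-4))*(-2 - 3*(-4))) = -184392 + 2*(12*(-2 + 12))/(-101 + 12*(-2 + 12)) = -184392 + 2*(12*10)/(-101 + 12*10) = -184392 + 2*120/(-101 + 120) = -184392 + 2*120/19 = -184392 + 2*120*(1/19) = -184392 + 240/19 = -3503208/19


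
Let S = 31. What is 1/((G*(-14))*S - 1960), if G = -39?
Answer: 1/14966 ≈ 6.6818e-5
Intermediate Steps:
1/((G*(-14))*S - 1960) = 1/(-39*(-14)*31 - 1960) = 1/(546*31 - 1960) = 1/(16926 - 1960) = 1/14966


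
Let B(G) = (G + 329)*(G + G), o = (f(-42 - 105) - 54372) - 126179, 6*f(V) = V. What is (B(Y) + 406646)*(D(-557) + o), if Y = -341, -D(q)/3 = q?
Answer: -74214953735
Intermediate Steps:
D(q) = -3*q
f(V) = V/6
o = -361151/2 (o = ((-42 - 105)/6 - 54372) - 126179 = ((⅙)*(-147) - 54372) - 126179 = (-49/2 - 54372) - 126179 = -108793/2 - 126179 = -361151/2 ≈ -1.8058e+5)
B(G) = 2*G*(329 + G) (B(G) = (329 + G)*(2*G) = 2*G*(329 + G))
(B(Y) + 406646)*(D(-557) + o) = (2*(-341)*(329 - 341) + 406646)*(-3*(-557) - 361151/2) = (2*(-341)*(-12) + 406646)*(1671 - 361151/2) = (8184 + 406646)*(-357809/2) = 414830*(-357809/2) = -74214953735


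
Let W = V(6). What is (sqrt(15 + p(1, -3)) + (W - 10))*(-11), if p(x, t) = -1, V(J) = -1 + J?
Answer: 55 - 11*sqrt(14) ≈ 13.842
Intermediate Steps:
W = 5 (W = -1 + 6 = 5)
(sqrt(15 + p(1, -3)) + (W - 10))*(-11) = (sqrt(15 - 1) + (5 - 10))*(-11) = (sqrt(14) - 5)*(-11) = (-5 + sqrt(14))*(-11) = 55 - 11*sqrt(14)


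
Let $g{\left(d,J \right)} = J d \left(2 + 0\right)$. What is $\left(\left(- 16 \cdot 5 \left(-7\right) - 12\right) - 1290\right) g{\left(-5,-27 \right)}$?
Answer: $-200340$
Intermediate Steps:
$g{\left(d,J \right)} = 2 J d$ ($g{\left(d,J \right)} = J d 2 = 2 J d$)
$\left(\left(- 16 \cdot 5 \left(-7\right) - 12\right) - 1290\right) g{\left(-5,-27 \right)} = \left(\left(- 16 \cdot 5 \left(-7\right) - 12\right) - 1290\right) 2 \left(-27\right) \left(-5\right) = \left(\left(\left(-16\right) \left(-35\right) - 12\right) - 1290\right) 270 = \left(\left(560 - 12\right) - 1290\right) 270 = \left(548 - 1290\right) 270 = \left(-742\right) 270 = -200340$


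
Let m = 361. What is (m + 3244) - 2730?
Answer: 875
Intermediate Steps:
(m + 3244) - 2730 = (361 + 3244) - 2730 = 3605 - 2730 = 875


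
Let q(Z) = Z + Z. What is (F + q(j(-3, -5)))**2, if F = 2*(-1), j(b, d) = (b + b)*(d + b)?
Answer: 8836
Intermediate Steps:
j(b, d) = 2*b*(b + d) (j(b, d) = (2*b)*(b + d) = 2*b*(b + d))
q(Z) = 2*Z
F = -2
(F + q(j(-3, -5)))**2 = (-2 + 2*(2*(-3)*(-3 - 5)))**2 = (-2 + 2*(2*(-3)*(-8)))**2 = (-2 + 2*48)**2 = (-2 + 96)**2 = 94**2 = 8836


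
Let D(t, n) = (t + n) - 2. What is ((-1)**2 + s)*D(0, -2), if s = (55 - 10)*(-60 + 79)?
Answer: -3424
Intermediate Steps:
D(t, n) = -2 + n + t (D(t, n) = (n + t) - 2 = -2 + n + t)
s = 855 (s = 45*19 = 855)
((-1)**2 + s)*D(0, -2) = ((-1)**2 + 855)*(-2 - 2 + 0) = (1 + 855)*(-4) = 856*(-4) = -3424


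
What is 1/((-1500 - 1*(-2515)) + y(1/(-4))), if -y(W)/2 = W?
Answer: 2/2031 ≈ 0.00098474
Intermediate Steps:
y(W) = -2*W
1/((-1500 - 1*(-2515)) + y(1/(-4))) = 1/((-1500 - 1*(-2515)) - 2/(-4)) = 1/((-1500 + 2515) - 2*(-¼)) = 1/(1015 + ½) = 1/(2031/2) = 2/2031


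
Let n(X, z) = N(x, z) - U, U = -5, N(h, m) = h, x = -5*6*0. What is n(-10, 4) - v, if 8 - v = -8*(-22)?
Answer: 173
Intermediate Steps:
x = 0 (x = -30*0 = 0)
n(X, z) = 5 (n(X, z) = 0 - 1*(-5) = 0 + 5 = 5)
v = -168 (v = 8 - (-8)*(-22) = 8 - 1*176 = 8 - 176 = -168)
n(-10, 4) - v = 5 - 1*(-168) = 5 + 168 = 173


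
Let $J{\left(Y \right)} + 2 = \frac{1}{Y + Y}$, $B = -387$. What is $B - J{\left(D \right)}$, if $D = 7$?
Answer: $- \frac{5391}{14} \approx -385.07$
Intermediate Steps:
$J{\left(Y \right)} = -2 + \frac{1}{2 Y}$ ($J{\left(Y \right)} = -2 + \frac{1}{Y + Y} = -2 + \frac{1}{2 Y}$)
$B - J{\left(D \right)} = -387 - \left(-2 + \frac{1}{2 \cdot 7}\right) = -387 - \left(-2 + \frac{1}{2} \cdot \frac{1}{7}\right) = -387 - \left(-2 + \frac{1}{14}\right) = -387 - - \frac{27}{14} = -387 + \frac{27}{14} = - \frac{5391}{14}$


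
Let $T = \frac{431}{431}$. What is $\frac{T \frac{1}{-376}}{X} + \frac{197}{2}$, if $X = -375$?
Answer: $\frac{13888501}{141000} \approx 98.5$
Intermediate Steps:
$T = 1$ ($T = 431 \cdot \frac{1}{431} = 1$)
$\frac{T \frac{1}{-376}}{X} + \frac{197}{2} = \frac{1 \frac{1}{-376}}{-375} + \frac{197}{2} = 1 \left(- \frac{1}{376}\right) \left(- \frac{1}{375}\right) + 197 \cdot \frac{1}{2} = \left(- \frac{1}{376}\right) \left(- \frac{1}{375}\right) + \frac{197}{2} = \frac{1}{141000} + \frac{197}{2} = \frac{13888501}{141000}$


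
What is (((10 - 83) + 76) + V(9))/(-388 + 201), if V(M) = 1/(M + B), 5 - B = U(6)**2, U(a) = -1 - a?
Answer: -104/6545 ≈ -0.015890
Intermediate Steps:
B = -44 (B = 5 - (-1 - 1*6)**2 = 5 - (-1 - 6)**2 = 5 - 1*(-7)**2 = 5 - 1*49 = 5 - 49 = -44)
V(M) = 1/(-44 + M) (V(M) = 1/(M - 44) = 1/(-44 + M))
(((10 - 83) + 76) + V(9))/(-388 + 201) = (((10 - 83) + 76) + 1/(-44 + 9))/(-388 + 201) = ((-73 + 76) + 1/(-35))/(-187) = (3 - 1/35)*(-1/187) = (104/35)*(-1/187) = -104/6545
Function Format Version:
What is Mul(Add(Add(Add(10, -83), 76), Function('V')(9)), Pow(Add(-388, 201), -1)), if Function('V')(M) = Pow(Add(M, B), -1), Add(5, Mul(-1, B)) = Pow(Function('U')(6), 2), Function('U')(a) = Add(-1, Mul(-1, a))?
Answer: Rational(-104, 6545) ≈ -0.015890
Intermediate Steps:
B = -44 (B = Add(5, Mul(-1, Pow(Add(-1, Mul(-1, 6)), 2))) = Add(5, Mul(-1, Pow(Add(-1, -6), 2))) = Add(5, Mul(-1, Pow(-7, 2))) = Add(5, Mul(-1, 49)) = Add(5, -49) = -44)
Function('V')(M) = Pow(Add(-44, M), -1) (Function('V')(M) = Pow(Add(M, -44), -1) = Pow(Add(-44, M), -1))
Mul(Add(Add(Add(10, -83), 76), Function('V')(9)), Pow(Add(-388, 201), -1)) = Mul(Add(Add(Add(10, -83), 76), Pow(Add(-44, 9), -1)), Pow(Add(-388, 201), -1)) = Mul(Add(Add(-73, 76), Pow(-35, -1)), Pow(-187, -1)) = Mul(Add(3, Rational(-1, 35)), Rational(-1, 187)) = Mul(Rational(104, 35), Rational(-1, 187)) = Rational(-104, 6545)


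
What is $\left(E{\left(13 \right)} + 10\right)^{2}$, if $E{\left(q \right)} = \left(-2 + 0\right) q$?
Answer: $256$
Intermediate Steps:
$E{\left(q \right)} = - 2 q$
$\left(E{\left(13 \right)} + 10\right)^{2} = \left(\left(-2\right) 13 + 10\right)^{2} = \left(-26 + 10\right)^{2} = \left(-16\right)^{2} = 256$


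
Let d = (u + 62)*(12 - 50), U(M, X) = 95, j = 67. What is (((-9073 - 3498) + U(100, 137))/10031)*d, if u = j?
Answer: 61157352/10031 ≈ 6096.8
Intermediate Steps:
u = 67
d = -4902 (d = (67 + 62)*(12 - 50) = 129*(-38) = -4902)
(((-9073 - 3498) + U(100, 137))/10031)*d = (((-9073 - 3498) + 95)/10031)*(-4902) = ((-12571 + 95)*(1/10031))*(-4902) = -12476*1/10031*(-4902) = -12476/10031*(-4902) = 61157352/10031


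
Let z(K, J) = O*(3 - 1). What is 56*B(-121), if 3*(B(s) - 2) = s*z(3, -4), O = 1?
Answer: -13216/3 ≈ -4405.3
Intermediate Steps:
z(K, J) = 2 (z(K, J) = 1*(3 - 1) = 1*2 = 2)
B(s) = 2 + 2*s/3 (B(s) = 2 + (s*2)/3 = 2 + (2*s)/3 = 2 + 2*s/3)
56*B(-121) = 56*(2 + (⅔)*(-121)) = 56*(2 - 242/3) = 56*(-236/3) = -13216/3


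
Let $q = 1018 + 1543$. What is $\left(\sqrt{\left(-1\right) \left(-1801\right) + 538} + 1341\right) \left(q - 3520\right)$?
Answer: $-1286019 - 959 \sqrt{2339} \approx -1.3324 \cdot 10^{6}$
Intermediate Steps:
$q = 2561$
$\left(\sqrt{\left(-1\right) \left(-1801\right) + 538} + 1341\right) \left(q - 3520\right) = \left(\sqrt{\left(-1\right) \left(-1801\right) + 538} + 1341\right) \left(2561 - 3520\right) = \left(\sqrt{1801 + 538} + 1341\right) \left(-959\right) = \left(\sqrt{2339} + 1341\right) \left(-959\right) = \left(1341 + \sqrt{2339}\right) \left(-959\right) = -1286019 - 959 \sqrt{2339}$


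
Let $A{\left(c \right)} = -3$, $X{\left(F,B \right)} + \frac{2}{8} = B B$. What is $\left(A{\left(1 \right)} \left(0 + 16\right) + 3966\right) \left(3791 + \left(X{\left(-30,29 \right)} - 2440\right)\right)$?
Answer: $\frac{17174553}{2} \approx 8.5873 \cdot 10^{6}$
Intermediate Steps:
$X{\left(F,B \right)} = - \frac{1}{4} + B^{2}$ ($X{\left(F,B \right)} = - \frac{1}{4} + B B = - \frac{1}{4} + B^{2}$)
$\left(A{\left(1 \right)} \left(0 + 16\right) + 3966\right) \left(3791 + \left(X{\left(-30,29 \right)} - 2440\right)\right) = \left(- 3 \left(0 + 16\right) + 3966\right) \left(3791 - \left(\frac{9761}{4} - 841\right)\right) = \left(\left(-3\right) 16 + 3966\right) \left(3791 + \left(\left(- \frac{1}{4} + 841\right) - 2440\right)\right) = \left(-48 + 3966\right) \left(3791 + \left(\frac{3363}{4} - 2440\right)\right) = 3918 \left(3791 - \frac{6397}{4}\right) = 3918 \cdot \frac{8767}{4} = \frac{17174553}{2}$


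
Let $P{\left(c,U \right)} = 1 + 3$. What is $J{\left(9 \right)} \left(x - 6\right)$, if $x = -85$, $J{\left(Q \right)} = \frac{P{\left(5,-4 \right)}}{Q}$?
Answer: $- \frac{364}{9} \approx -40.444$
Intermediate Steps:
$P{\left(c,U \right)} = 4$
$J{\left(Q \right)} = \frac{4}{Q}$
$J{\left(9 \right)} \left(x - 6\right) = \frac{4}{9} \left(-85 - 6\right) = 4 \cdot \frac{1}{9} \left(-91\right) = \frac{4}{9} \left(-91\right) = - \frac{364}{9}$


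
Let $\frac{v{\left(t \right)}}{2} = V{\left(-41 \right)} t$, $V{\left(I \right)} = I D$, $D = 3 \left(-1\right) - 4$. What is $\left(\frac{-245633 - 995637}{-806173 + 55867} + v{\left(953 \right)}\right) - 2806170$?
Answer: $- \frac{847525529009}{375153} \approx -2.2591 \cdot 10^{6}$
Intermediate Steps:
$D = -7$ ($D = -3 - 4 = -7$)
$V{\left(I \right)} = - 7 I$ ($V{\left(I \right)} = I \left(-7\right) = - 7 I$)
$v{\left(t \right)} = 574 t$ ($v{\left(t \right)} = 2 \left(-7\right) \left(-41\right) t = 2 \cdot 287 t = 574 t$)
$\left(\frac{-245633 - 995637}{-806173 + 55867} + v{\left(953 \right)}\right) - 2806170 = \left(\frac{-245633 - 995637}{-806173 + 55867} + 574 \cdot 953\right) - 2806170 = \left(- \frac{1241270}{-750306} + 547022\right) - 2806170 = \left(\left(-1241270\right) \left(- \frac{1}{750306}\right) + 547022\right) - 2806170 = \left(\frac{620635}{375153} + 547022\right) - 2806170 = \frac{205217565001}{375153} - 2806170 = - \frac{847525529009}{375153}$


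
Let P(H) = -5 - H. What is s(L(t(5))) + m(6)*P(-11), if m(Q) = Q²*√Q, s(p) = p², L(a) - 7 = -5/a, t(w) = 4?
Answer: 529/16 + 216*√6 ≈ 562.15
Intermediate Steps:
L(a) = 7 - 5/a
m(Q) = Q^(5/2)
s(L(t(5))) + m(6)*P(-11) = (7 - 5/4)² + 6^(5/2)*(-5 - 1*(-11)) = (7 - 5*¼)² + (36*√6)*(-5 + 11) = (7 - 5/4)² + (36*√6)*6 = (23/4)² + 216*√6 = 529/16 + 216*√6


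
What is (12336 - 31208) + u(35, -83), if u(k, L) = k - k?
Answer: -18872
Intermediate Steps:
u(k, L) = 0
(12336 - 31208) + u(35, -83) = (12336 - 31208) + 0 = -18872 + 0 = -18872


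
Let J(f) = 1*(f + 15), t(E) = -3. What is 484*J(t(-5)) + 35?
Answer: 5843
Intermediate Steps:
J(f) = 15 + f (J(f) = 1*(15 + f) = 15 + f)
484*J(t(-5)) + 35 = 484*(15 - 3) + 35 = 484*12 + 35 = 5808 + 35 = 5843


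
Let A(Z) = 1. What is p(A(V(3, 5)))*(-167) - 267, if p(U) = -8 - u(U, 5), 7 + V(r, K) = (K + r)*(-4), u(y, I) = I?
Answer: 1904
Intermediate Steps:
V(r, K) = -7 - 4*K - 4*r (V(r, K) = -7 + (K + r)*(-4) = -7 + (-4*K - 4*r) = -7 - 4*K - 4*r)
p(U) = -13 (p(U) = -8 - 1*5 = -8 - 5 = -13)
p(A(V(3, 5)))*(-167) - 267 = -13*(-167) - 267 = 2171 - 267 = 1904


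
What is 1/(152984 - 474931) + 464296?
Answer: 149478704311/321947 ≈ 4.6430e+5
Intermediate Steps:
1/(152984 - 474931) + 464296 = 1/(-321947) + 464296 = -1/321947 + 464296 = 149478704311/321947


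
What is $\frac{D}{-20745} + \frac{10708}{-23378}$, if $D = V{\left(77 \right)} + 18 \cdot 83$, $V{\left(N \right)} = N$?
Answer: $- \frac{129432149}{242488305} \approx -0.53377$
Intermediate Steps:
$D = 1571$ ($D = 77 + 18 \cdot 83 = 77 + 1494 = 1571$)
$\frac{D}{-20745} + \frac{10708}{-23378} = \frac{1571}{-20745} + \frac{10708}{-23378} = 1571 \left(- \frac{1}{20745}\right) + 10708 \left(- \frac{1}{23378}\right) = - \frac{1571}{20745} - \frac{5354}{11689} = - \frac{129432149}{242488305}$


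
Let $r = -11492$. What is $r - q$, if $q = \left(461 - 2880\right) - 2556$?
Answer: $-6517$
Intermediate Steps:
$q = -4975$ ($q = -2419 - 2556 = -4975$)
$r - q = -11492 - -4975 = -11492 + 4975 = -6517$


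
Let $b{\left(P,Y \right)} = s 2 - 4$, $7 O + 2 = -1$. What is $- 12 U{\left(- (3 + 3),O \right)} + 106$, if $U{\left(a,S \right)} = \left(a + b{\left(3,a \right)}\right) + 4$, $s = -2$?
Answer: $226$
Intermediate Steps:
$O = - \frac{3}{7}$ ($O = - \frac{2}{7} + \frac{1}{7} \left(-1\right) = - \frac{2}{7} - \frac{1}{7} = - \frac{3}{7} \approx -0.42857$)
$b{\left(P,Y \right)} = -8$ ($b{\left(P,Y \right)} = \left(-2\right) 2 - 4 = -4 - 4 = -8$)
$U{\left(a,S \right)} = -4 + a$ ($U{\left(a,S \right)} = \left(a - 8\right) + 4 = \left(-8 + a\right) + 4 = -4 + a$)
$- 12 U{\left(- (3 + 3),O \right)} + 106 = - 12 \left(-4 - \left(3 + 3\right)\right) + 106 = - 12 \left(-4 - 6\right) + 106 = \left(-12\right) \left(-10\right) + 106 = 120 + 106 = 226$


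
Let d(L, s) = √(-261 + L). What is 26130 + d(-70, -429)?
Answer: 26130 + I*√331 ≈ 26130.0 + 18.193*I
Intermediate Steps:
26130 + d(-70, -429) = 26130 + √(-261 - 70) = 26130 + √(-331) = 26130 + I*√331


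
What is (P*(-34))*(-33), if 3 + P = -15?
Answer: -20196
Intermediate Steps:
P = -18 (P = -3 - 15 = -18)
(P*(-34))*(-33) = -18*(-34)*(-33) = 612*(-33) = -20196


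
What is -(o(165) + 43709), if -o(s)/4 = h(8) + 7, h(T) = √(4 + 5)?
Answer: -43669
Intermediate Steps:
h(T) = 3 (h(T) = √9 = 3)
o(s) = -40 (o(s) = -4*(3 + 7) = -4*10 = -40)
-(o(165) + 43709) = -(-40 + 43709) = -1*43669 = -43669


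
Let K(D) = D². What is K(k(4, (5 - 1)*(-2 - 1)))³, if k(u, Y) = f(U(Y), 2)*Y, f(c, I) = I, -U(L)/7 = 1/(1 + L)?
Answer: 191102976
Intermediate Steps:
U(L) = -7/(1 + L)
k(u, Y) = 2*Y
K(k(4, (5 - 1)*(-2 - 1)))³ = ((2*((5 - 1)*(-2 - 1)))²)³ = ((2*(4*(-3)))²)³ = ((2*(-12))²)³ = ((-24)²)³ = 576³ = 191102976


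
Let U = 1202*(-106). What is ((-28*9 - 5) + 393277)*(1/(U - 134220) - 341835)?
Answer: -8787433441211855/65408 ≈ -1.3435e+11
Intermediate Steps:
U = -127412
((-28*9 - 5) + 393277)*(1/(U - 134220) - 341835) = ((-28*9 - 5) + 393277)*(1/(-127412 - 134220) - 341835) = ((-252 - 5) + 393277)*(1/(-261632) - 341835) = (-257 + 393277)*(-1/261632 - 341835) = 393020*(-89434974721/261632) = -8787433441211855/65408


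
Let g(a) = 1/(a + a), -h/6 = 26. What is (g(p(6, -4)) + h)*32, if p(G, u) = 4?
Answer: -4988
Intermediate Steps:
h = -156 (h = -6*26 = -156)
g(a) = 1/(2*a)
(g(p(6, -4)) + h)*32 = ((½)/4 - 156)*32 = ((½)*(¼) - 156)*32 = (⅛ - 156)*32 = -1247/8*32 = -4988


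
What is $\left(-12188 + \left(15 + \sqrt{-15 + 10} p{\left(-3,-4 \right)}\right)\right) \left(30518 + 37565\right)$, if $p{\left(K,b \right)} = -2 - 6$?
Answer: $-828774359 - 544664 i \sqrt{5} \approx -8.2877 \cdot 10^{8} - 1.2179 \cdot 10^{6} i$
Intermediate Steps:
$p{\left(K,b \right)} = -8$ ($p{\left(K,b \right)} = -2 - 6 = -8$)
$\left(-12188 + \left(15 + \sqrt{-15 + 10} p{\left(-3,-4 \right)}\right)\right) \left(30518 + 37565\right) = \left(-12188 + \left(15 + \sqrt{-15 + 10} \left(-8\right)\right)\right) \left(30518 + 37565\right) = \left(-12188 + \left(15 + \sqrt{-5} \left(-8\right)\right)\right) 68083 = \left(-12188 + \left(15 + i \sqrt{5} \left(-8\right)\right)\right) 68083 = \left(-12188 + \left(15 - 8 i \sqrt{5}\right)\right) 68083 = \left(-12173 - 8 i \sqrt{5}\right) 68083 = -828774359 - 544664 i \sqrt{5}$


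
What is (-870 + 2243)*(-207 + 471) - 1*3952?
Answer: 358520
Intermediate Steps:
(-870 + 2243)*(-207 + 471) - 1*3952 = 1373*264 - 3952 = 362472 - 3952 = 358520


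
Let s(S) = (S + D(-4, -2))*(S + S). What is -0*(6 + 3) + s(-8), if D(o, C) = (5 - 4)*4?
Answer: 64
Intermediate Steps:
D(o, C) = 4 (D(o, C) = 1*4 = 4)
s(S) = 2*S*(4 + S) (s(S) = (S + 4)*(S + S) = (4 + S)*(2*S) = 2*S*(4 + S))
-0*(6 + 3) + s(-8) = -0*(6 + 3) + 2*(-8)*(4 - 8) = -0*9 + 2*(-8)*(-4) = -3*0 + 64 = 0 + 64 = 64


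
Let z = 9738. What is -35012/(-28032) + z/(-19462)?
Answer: 51053491/68194848 ≈ 0.74864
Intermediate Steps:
-35012/(-28032) + z/(-19462) = -35012/(-28032) + 9738/(-19462) = -35012*(-1/28032) + 9738*(-1/19462) = 8753/7008 - 4869/9731 = 51053491/68194848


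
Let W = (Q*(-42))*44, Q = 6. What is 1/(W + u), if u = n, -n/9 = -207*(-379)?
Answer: -1/717165 ≈ -1.3944e-6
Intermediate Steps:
n = -706077 (n = -(-1863)*(-379) = -9*78453 = -706077)
u = -706077
W = -11088 (W = (6*(-42))*44 = -252*44 = -11088)
1/(W + u) = 1/(-11088 - 706077) = 1/(-717165) = -1/717165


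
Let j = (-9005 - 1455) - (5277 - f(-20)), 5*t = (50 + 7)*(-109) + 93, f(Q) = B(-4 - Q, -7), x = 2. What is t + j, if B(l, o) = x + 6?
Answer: -16953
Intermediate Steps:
B(l, o) = 8 (B(l, o) = 2 + 6 = 8)
f(Q) = 8
t = -1224 (t = ((50 + 7)*(-109) + 93)/5 = (57*(-109) + 93)/5 = (-6213 + 93)/5 = (⅕)*(-6120) = -1224)
j = -15729 (j = (-9005 - 1455) - (5277 - 1*8) = -10460 - (5277 - 8) = -10460 - 1*5269 = -10460 - 5269 = -15729)
t + j = -1224 - 15729 = -16953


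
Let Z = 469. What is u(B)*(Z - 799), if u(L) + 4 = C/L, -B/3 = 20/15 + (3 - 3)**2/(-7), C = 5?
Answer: 3465/2 ≈ 1732.5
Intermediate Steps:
B = -4 (B = -3*(20/15 + (3 - 3)**2/(-7)) = -3*(20*(1/15) + 0**2*(-1/7)) = -3*(4/3 + 0*(-1/7)) = -3*(4/3 + 0) = -3*4/3 = -4)
u(L) = -4 + 5/L
u(B)*(Z - 799) = (-4 + 5/(-4))*(469 - 799) = (-4 + 5*(-1/4))*(-330) = (-4 - 5/4)*(-330) = -21/4*(-330) = 3465/2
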